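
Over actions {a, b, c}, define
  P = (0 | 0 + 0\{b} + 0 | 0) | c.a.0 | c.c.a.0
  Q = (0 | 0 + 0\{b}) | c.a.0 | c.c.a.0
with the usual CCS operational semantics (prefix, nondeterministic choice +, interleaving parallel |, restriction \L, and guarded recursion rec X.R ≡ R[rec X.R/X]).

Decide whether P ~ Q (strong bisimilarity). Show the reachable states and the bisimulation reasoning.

P ~ Q

LTS(P): 12 reachable states
  u0 = (0 | 0 + 0\{b} + 0 | 0) | c.a.0 | c.c.a.0 :: —c→ u1, —c→ u2
  u1 = (0 | 0 + 0\{b} + 0 | 0) | a.0 | c.c.a.0 :: —a→ u3, —c→ u4
  u2 = (0 | 0 + 0\{b} + 0 | 0) | c.a.0 | c.a.0 :: —c→ u4, —c→ u5
  u3 = (0 | 0 + 0\{b} + 0 | 0) | 0 | c.c.a.0 :: —c→ u6
  u4 = (0 | 0 + 0\{b} + 0 | 0) | a.0 | c.a.0 :: —a→ u6, —c→ u7
  u5 = (0 | 0 + 0\{b} + 0 | 0) | c.a.0 | a.0 :: —a→ u8, —c→ u7
  u6 = (0 | 0 + 0\{b} + 0 | 0) | 0 | c.a.0 :: —c→ u9
  u7 = (0 | 0 + 0\{b} + 0 | 0) | a.0 | a.0 :: —a→ u10, —a→ u9
  u8 = (0 | 0 + 0\{b} + 0 | 0) | c.a.0 | 0 :: —c→ u10
  u9 = (0 | 0 + 0\{b} + 0 | 0) | 0 | a.0 :: —a→ u11
  u10 = (0 | 0 + 0\{b} + 0 | 0) | a.0 | 0 :: —a→ u11
  u11 = (0 | 0 + 0\{b} + 0 | 0) | 0 | 0 :: ·
LTS(Q): 12 reachable states
  v0 = (0 | 0 + 0\{b}) | c.a.0 | c.c.a.0 :: —c→ v1, —c→ v2
  v1 = (0 | 0 + 0\{b}) | a.0 | c.c.a.0 :: —a→ v3, —c→ v4
  v2 = (0 | 0 + 0\{b}) | c.a.0 | c.a.0 :: —c→ v4, —c→ v5
  v3 = (0 | 0 + 0\{b}) | 0 | c.c.a.0 :: —c→ v6
  v4 = (0 | 0 + 0\{b}) | a.0 | c.a.0 :: —a→ v6, —c→ v7
  v5 = (0 | 0 + 0\{b}) | c.a.0 | a.0 :: —a→ v8, —c→ v7
  v6 = (0 | 0 + 0\{b}) | 0 | c.a.0 :: —c→ v9
  v7 = (0 | 0 + 0\{b}) | a.0 | a.0 :: —a→ v10, —a→ v9
  v8 = (0 | 0 + 0\{b}) | c.a.0 | 0 :: —c→ v10
  v9 = (0 | 0 + 0\{b}) | 0 | a.0 :: —a→ v11
  v10 = (0 | 0 + 0\{b}) | a.0 | 0 :: —a→ v11
  v11 = (0 | 0 + 0\{b}) | 0 | 0 :: ·
Partition-refinement fixed point:
  B0 = {u0, v0}
  B1 = {u1, v1}
  B2 = {u3, v3}
  B3 = {u6, u8, v6, v8}
  B4 = {u10, u9, v10, v9}
  B5 = {u11, v11}
  B6 = {u4, u5, v4, v5}
  B7 = {u7, v7}
  B8 = {u2, v2}
u0 ∈ B0, v0 ∈ B0 → same block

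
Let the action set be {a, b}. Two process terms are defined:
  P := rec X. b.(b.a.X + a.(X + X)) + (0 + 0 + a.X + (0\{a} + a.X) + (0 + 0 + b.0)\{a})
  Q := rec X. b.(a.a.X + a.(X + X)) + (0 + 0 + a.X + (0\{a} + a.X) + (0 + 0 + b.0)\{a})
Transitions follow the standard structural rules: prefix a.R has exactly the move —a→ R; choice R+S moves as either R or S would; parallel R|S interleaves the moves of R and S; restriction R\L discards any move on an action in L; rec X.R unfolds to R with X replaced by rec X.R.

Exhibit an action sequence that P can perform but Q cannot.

bb

LTS(P): 5 reachable states
  s0 = rec X. b.(b.a.X + a.(X + X)) + (0 + 0 + a.X + (0\{a} + a.X) + (0 + 0 + b.0)\{a}) | =a=> s0, =b=> s1, =b=> s2
  s1 = 0\{a} | ∅
  s2 = b.a.(rec X. b.(b.a.X + a.(X + X)) + (0 + 0 + a.X + (0\{a} + a.X) + (0 + 0 + b.0)\{a})) + a.((rec X. b.(b.a.X + a.(X + X)) + (0 + 0 + a.X + (0\{a} + a.X) + (0 + 0 + b.0)\{a})) + (rec X. b.(b.a.X + a.(X + X)) + (0 + 0 + a.X + (0\{a} + a.X) + (0 + 0 + b.0)\{a}))) | =a=> s3, =b=> s4
  s3 = (rec X. b.(b.a.X + a.(X + X)) + (0 + 0 + a.X + (0\{a} + a.X) + (0 + 0 + b.0)\{a})) + (rec X. b.(b.a.X + a.(X + X)) + (0 + 0 + a.X + (0\{a} + a.X) + (0 + 0 + b.0)\{a})) | =a=> s0, =b=> s1, =b=> s2
  s4 = a.(rec X. b.(b.a.X + a.(X + X)) + (0 + 0 + a.X + (0\{a} + a.X) + (0 + 0 + b.0)\{a})) | =a=> s0
LTS(Q): 5 reachable states
  t0 = rec X. b.(a.a.X + a.(X + X)) + (0 + 0 + a.X + (0\{a} + a.X) + (0 + 0 + b.0)\{a}) | =a=> t0, =b=> t1, =b=> t2
  t1 = 0\{a} | ∅
  t2 = a.a.(rec X. b.(a.a.X + a.(X + X)) + (0 + 0 + a.X + (0\{a} + a.X) + (0 + 0 + b.0)\{a})) + a.((rec X. b.(a.a.X + a.(X + X)) + (0 + 0 + a.X + (0\{a} + a.X) + (0 + 0 + b.0)\{a})) + (rec X. b.(a.a.X + a.(X + X)) + (0 + 0 + a.X + (0\{a} + a.X) + (0 + 0 + b.0)\{a}))) | =a=> t3, =a=> t4
  t3 = (rec X. b.(a.a.X + a.(X + X)) + (0 + 0 + a.X + (0\{a} + a.X) + (0 + 0 + b.0)\{a})) + (rec X. b.(a.a.X + a.(X + X)) + (0 + 0 + a.X + (0\{a} + a.X) + (0 + 0 + b.0)\{a})) | =a=> t0, =b=> t1, =b=> t2
  t4 = a.(rec X. b.(a.a.X + a.(X + X)) + (0 + 0 + a.X + (0\{a} + a.X) + (0 + 0 + b.0)\{a})) | =a=> t0
Run σ = ⟨bb⟩ on P: start {s0}
  step 1 (b): {s1, s2}
  step 2 (b): {s4}
  — P admits the full trace.
Run σ = ⟨bb⟩ on Q: start {t0}
  step 1 (b): {t1, t2}
  step 2 (b): ∅  — Q cannot continue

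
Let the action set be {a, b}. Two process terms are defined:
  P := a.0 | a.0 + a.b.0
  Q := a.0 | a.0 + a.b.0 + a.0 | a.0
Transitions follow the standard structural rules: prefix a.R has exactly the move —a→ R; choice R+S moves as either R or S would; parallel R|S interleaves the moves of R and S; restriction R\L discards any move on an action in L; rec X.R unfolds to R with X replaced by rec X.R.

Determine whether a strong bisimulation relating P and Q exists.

LTS(P): 6 reachable states
  s0 = a.0 | a.0 + a.b.0 ⊢ -a-> s1, -a-> s2, -a-> s3
  s1 = 0 | a.0 ⊢ -a-> s4
  s2 = a.0 | 0 ⊢ -a-> s4
  s3 = b.0 ⊢ -b-> s5
  s4 = 0 | 0 ⊢ deadlocked
  s5 = 0 ⊢ deadlocked
LTS(Q): 6 reachable states
  t0 = a.0 | a.0 + a.b.0 + a.0 | a.0 ⊢ -a-> t1, -a-> t2, -a-> t3
  t1 = 0 | a.0 ⊢ -a-> t4
  t2 = a.0 | 0 ⊢ -a-> t4
  t3 = b.0 ⊢ -b-> t5
  t4 = 0 | 0 ⊢ deadlocked
  t5 = 0 ⊢ deadlocked
Bisimilarity quotient blocks:
  B0 = {s0, t0}
  B1 = {s3, t3}
  B2 = {s4, s5, t4, t5}
  B3 = {s1, s2, t1, t2}
s0 ∈ B0, t0 ∈ B0 → same block

bisimilar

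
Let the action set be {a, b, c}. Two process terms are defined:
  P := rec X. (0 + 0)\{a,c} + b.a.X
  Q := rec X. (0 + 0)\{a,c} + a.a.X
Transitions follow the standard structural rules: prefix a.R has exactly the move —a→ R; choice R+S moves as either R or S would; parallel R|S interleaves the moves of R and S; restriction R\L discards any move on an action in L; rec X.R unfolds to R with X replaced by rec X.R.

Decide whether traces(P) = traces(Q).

NO — witness ⟨b⟩

Reachable graph of P (2 states):
  s0 = rec X. (0 + 0)\{a,c} + b.a.X ⊢ -b-> s1
  s1 = a.(rec X. (0 + 0)\{a,c} + b.a.X) ⊢ -a-> s0
Reachable graph of Q (2 states):
  t0 = rec X. (0 + 0)\{a,c} + a.a.X ⊢ -a-> t1
  t1 = a.(rec X. (0 + 0)\{a,c} + a.a.X) ⊢ -a-> t0
Run σ = ⟨b⟩ on P: start {s0}
  [1] b ⇒ {s1}
  ✓ P
Run σ = ⟨b⟩ on Q: start {t0}
  [1] b ⇒ ∅  — Q cannot continue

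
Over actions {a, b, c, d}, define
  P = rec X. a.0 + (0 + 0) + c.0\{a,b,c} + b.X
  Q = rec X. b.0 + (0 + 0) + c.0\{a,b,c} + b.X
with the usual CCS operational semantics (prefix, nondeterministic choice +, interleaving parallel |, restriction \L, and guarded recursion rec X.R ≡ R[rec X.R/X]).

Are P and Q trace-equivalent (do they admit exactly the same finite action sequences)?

Reachable graph of P (3 states):
  p0 = rec X. a.0 + (0 + 0) + c.0\{a,b,c} + b.X → --a--▸ p1, --b--▸ p0, --c--▸ p2
  p1 = 0 → (no moves)
  p2 = 0\{a,b,c} → (no moves)
Reachable graph of Q (3 states):
  q0 = rec X. b.0 + (0 + 0) + c.0\{a,b,c} + b.X → --b--▸ q0, --b--▸ q1, --c--▸ q2
  q1 = 0 → (no moves)
  q2 = 0\{a,b,c} → (no moves)
Executing a from P (initial set {p0}):
  after a @ step 1: {p1}
  — P admits the full trace.
Executing a from Q (initial set {q0}):
  after a @ step 1: no successor for Q

traces(P) ≠ traces(Q) — witness ⟨a⟩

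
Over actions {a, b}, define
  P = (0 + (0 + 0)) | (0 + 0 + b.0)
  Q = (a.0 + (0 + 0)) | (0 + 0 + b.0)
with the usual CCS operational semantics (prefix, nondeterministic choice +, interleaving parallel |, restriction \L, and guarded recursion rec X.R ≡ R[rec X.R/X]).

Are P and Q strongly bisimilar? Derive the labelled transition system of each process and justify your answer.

P ≁ Q

P's transition system — 2 states:
  p0 = (0 + (0 + 0)) | (0 + 0 + b.0) :: ··b··> p1
  p1 = (0 + (0 + 0)) | 0 :: deadlocked
Q's transition system — 4 states:
  q0 = (a.0 + (0 + 0)) | (0 + 0 + b.0) :: ··a··> q1, ··b··> q2
  q1 = 0 | (0 + 0 + b.0) :: ··b··> q3
  q2 = (a.0 + (0 + 0)) | 0 :: ··a··> q3
  q3 = 0 | 0 :: deadlocked
Coarsest stable partition (strong bisimilarity classes):
  B0 = {p0, q1}
  B1 = {p1, q3}
  B2 = {q0}
  B3 = {q2}
p0 ∈ B0, q0 ∈ B2 → different blocks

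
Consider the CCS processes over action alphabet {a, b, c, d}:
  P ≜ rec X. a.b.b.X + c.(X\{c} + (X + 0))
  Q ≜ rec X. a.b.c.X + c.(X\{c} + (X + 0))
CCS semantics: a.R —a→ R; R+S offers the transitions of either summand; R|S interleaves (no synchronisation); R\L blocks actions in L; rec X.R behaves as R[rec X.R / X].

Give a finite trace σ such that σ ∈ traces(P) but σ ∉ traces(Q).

abb

LTS(P): 7 reachable states
  p0 = rec X. a.b.b.X + c.(X\{c} + (X + 0)) → =a=> p1, =c=> p2
  p1 = b.b.(rec X. a.b.b.X + c.(X\{c} + (X + 0))) → =b=> p3
  p2 = (rec X. a.b.b.X + c.(X\{c} + (X + 0)))\{c} + ((rec X. a.b.b.X + c.(X\{c} + (X + 0))) + 0) → =a=> p1, =a=> p4, =c=> p2
  p3 = b.(rec X. a.b.b.X + c.(X\{c} + (X + 0))) → =b=> p0
  p4 = (b.b.(rec X. a.b.b.X + c.(X\{c} + (X + 0))))\{c} → =b=> p5
  p5 = (b.(rec X. a.b.b.X + c.(X\{c} + (X + 0))))\{c} → =b=> p6
  p6 = (rec X. a.b.b.X + c.(X\{c} + (X + 0)))\{c} → =a=> p4
LTS(Q): 6 reachable states
  q0 = rec X. a.b.c.X + c.(X\{c} + (X + 0)) → =a=> q1, =c=> q2
  q1 = b.c.(rec X. a.b.c.X + c.(X\{c} + (X + 0))) → =b=> q3
  q2 = (rec X. a.b.c.X + c.(X\{c} + (X + 0)))\{c} + ((rec X. a.b.c.X + c.(X\{c} + (X + 0))) + 0) → =a=> q1, =a=> q4, =c=> q2
  q3 = c.(rec X. a.b.c.X + c.(X\{c} + (X + 0))) → =c=> q0
  q4 = (b.c.(rec X. a.b.c.X + c.(X\{c} + (X + 0))))\{c} → =b=> q5
  q5 = (c.(rec X. a.b.c.X + c.(X\{c} + (X + 0))))\{c} → (no moves)
Executing abb from P (initial set {p0}):
  step 1 (a): {p1}
  step 2 (b): {p3}
  step 3 (b): {p0}
  ✓ P
Executing abb from Q (initial set {q0}):
  step 1 (a): {q1}
  step 2 (b): {q3}
  step 3 (b): no successor for Q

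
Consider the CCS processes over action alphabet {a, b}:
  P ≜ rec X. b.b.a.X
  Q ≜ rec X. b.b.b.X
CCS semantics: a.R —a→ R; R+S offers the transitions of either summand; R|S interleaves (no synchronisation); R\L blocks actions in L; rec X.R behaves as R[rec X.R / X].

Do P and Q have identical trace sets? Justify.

NO — witness ⟨bba⟩

Reachable graph of P (3 states):
  u0 = rec X. b.b.a.X :: =b=> u1
  u1 = b.a.(rec X. b.b.a.X) :: =b=> u2
  u2 = a.(rec X. b.b.a.X) :: =a=> u0
Reachable graph of Q (3 states):
  v0 = rec X. b.b.b.X :: =b=> v1
  v1 = b.b.(rec X. b.b.b.X) :: =b=> v2
  v2 = b.(rec X. b.b.b.X) :: =b=> v0
Run σ = ⟨bba⟩ on P: start {u0}
  [1] b ⇒ {u1}
  [2] b ⇒ {u2}
  [3] a ⇒ {u0}
  ✓ P
Run σ = ⟨bba⟩ on Q: start {v0}
  [1] b ⇒ {v1}
  [2] b ⇒ {v2}
  [3] a ⇒ no successor for Q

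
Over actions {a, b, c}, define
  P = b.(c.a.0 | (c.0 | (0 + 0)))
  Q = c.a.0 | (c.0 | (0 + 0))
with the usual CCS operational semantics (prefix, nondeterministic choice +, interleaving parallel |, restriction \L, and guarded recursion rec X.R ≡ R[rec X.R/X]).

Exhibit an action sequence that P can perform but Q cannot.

LTS(P): 7 reachable states
  s0 = b.(c.a.0 | (c.0 | (0 + 0))) → --b--▸ s1
  s1 = c.a.0 | (c.0 | (0 + 0)) → --c--▸ s2, --c--▸ s3
  s2 = a.0 | (c.0 | (0 + 0)) → --a--▸ s4, --c--▸ s5
  s3 = c.a.0 | (0 | (0 + 0)) → --c--▸ s5
  s4 = 0 | (c.0 | (0 + 0)) → --c--▸ s6
  s5 = a.0 | (0 | (0 + 0)) → --a--▸ s6
  s6 = 0 | (0 | (0 + 0)) → ·
LTS(Q): 6 reachable states
  t0 = c.a.0 | (c.0 | (0 + 0)) → --c--▸ t1, --c--▸ t2
  t1 = a.0 | (c.0 | (0 + 0)) → --a--▸ t3, --c--▸ t4
  t2 = c.a.0 | (0 | (0 + 0)) → --c--▸ t4
  t3 = 0 | (c.0 | (0 + 0)) → --c--▸ t5
  t4 = a.0 | (0 | (0 + 0)) → --a--▸ t5
  t5 = 0 | (0 | (0 + 0)) → ·
Trace ⟨b⟩ through P, begin at {s0}:
  step 1 (b): {s1}
  P completes σ.
Trace ⟨b⟩ through Q, begin at {t0}:
  step 1 (b): ∅ (Q stuck)

b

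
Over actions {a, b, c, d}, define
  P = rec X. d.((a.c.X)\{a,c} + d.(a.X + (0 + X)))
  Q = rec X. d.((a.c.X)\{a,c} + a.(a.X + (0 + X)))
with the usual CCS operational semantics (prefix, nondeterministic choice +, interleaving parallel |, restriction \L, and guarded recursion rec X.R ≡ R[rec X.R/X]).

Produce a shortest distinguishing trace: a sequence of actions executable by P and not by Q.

dd

P's transition system — 3 states:
  u0 = rec X. d.((a.c.X)\{a,c} + d.(a.X + (0 + X))) | -d-> u1
  u1 = (a.c.(rec X. d.((a.c.X)\{a,c} + d.(a.X + (0 + X)))))\{a,c} + d.(a.(rec X. d.((a.c.X)\{a,c} + d.(a.X + (0 + X)))) + (0 + (rec X. d.((a.c.X)\{a,c} + d.(a.X + (0 + X)))))) | -d-> u2
  u2 = a.(rec X. d.((a.c.X)\{a,c} + d.(a.X + (0 + X)))) + (0 + (rec X. d.((a.c.X)\{a,c} + d.(a.X + (0 + X))))) | -a-> u0, -d-> u1
Q's transition system — 3 states:
  v0 = rec X. d.((a.c.X)\{a,c} + a.(a.X + (0 + X))) | -d-> v1
  v1 = (a.c.(rec X. d.((a.c.X)\{a,c} + a.(a.X + (0 + X)))))\{a,c} + a.(a.(rec X. d.((a.c.X)\{a,c} + a.(a.X + (0 + X)))) + (0 + (rec X. d.((a.c.X)\{a,c} + a.(a.X + (0 + X)))))) | -a-> v2
  v2 = a.(rec X. d.((a.c.X)\{a,c} + a.(a.X + (0 + X)))) + (0 + (rec X. d.((a.c.X)\{a,c} + a.(a.X + (0 + X))))) | -a-> v0, -d-> v1
Executing dd from P (initial set {u0}):
  after d @ step 1: {u1}
  after d @ step 2: {u2}
  ✓ P
Executing dd from Q (initial set {v0}):
  after d @ step 1: {v1}
  after d @ step 2: ∅  — Q cannot continue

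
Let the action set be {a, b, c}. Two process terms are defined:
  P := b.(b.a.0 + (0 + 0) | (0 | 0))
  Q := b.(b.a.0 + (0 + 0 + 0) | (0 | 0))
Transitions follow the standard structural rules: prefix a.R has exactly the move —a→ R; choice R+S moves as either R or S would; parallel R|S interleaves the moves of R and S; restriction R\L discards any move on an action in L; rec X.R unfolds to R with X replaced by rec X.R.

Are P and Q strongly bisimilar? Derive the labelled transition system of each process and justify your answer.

Reachable graph of P (4 states):
  p0 = b.(b.a.0 + (0 + 0) | (0 | 0)) ⊢ ··b··> p1
  p1 = b.a.0 + (0 + 0) | (0 | 0) ⊢ ··b··> p2
  p2 = a.0 ⊢ ··a··> p3
  p3 = 0 ⊢ ·
Reachable graph of Q (4 states):
  q0 = b.(b.a.0 + (0 + 0 + 0) | (0 | 0)) ⊢ ··b··> q1
  q1 = b.a.0 + (0 + 0 + 0) | (0 | 0) ⊢ ··b··> q2
  q2 = a.0 ⊢ ··a··> q3
  q3 = 0 ⊢ ·
Partition-refinement fixed point:
  B0 = {p0, q0}
  B1 = {p1, q1}
  B2 = {p2, q2}
  B3 = {p3, q3}
p0 ∈ B0, q0 ∈ B0 → same block

P ~ Q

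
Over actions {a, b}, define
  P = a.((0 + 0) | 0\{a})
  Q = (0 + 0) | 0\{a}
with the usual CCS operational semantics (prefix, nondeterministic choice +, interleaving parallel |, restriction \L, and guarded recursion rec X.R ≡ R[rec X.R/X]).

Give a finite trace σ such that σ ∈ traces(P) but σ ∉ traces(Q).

a

Reachable graph of P (2 states):
  p0 = a.((0 + 0) | 0\{a}) :: --a--▸ p1
  p1 = (0 + 0) | 0\{a} :: deadlocked
Reachable graph of Q (1 states):
  q0 = (0 + 0) | 0\{a} :: deadlocked
Executing a from P (initial set {p0}):
  step 1 (a): {p1}
  — P admits the full trace.
Executing a from Q (initial set {q0}):
  step 1 (a): ∅ (Q stuck)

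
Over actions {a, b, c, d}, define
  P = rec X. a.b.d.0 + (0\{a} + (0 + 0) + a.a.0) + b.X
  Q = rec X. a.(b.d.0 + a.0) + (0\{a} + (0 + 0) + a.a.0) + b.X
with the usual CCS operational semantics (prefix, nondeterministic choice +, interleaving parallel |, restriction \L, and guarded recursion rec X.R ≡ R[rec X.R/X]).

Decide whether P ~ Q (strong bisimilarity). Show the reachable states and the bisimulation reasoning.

P's transition system — 5 states:
  p0 = rec X. a.b.d.0 + (0\{a} + (0 + 0) + a.a.0) + b.X ⊢ —a→ p1, —a→ p2, —b→ p0
  p1 = a.0 ⊢ —a→ p3
  p2 = b.d.0 ⊢ —b→ p4
  p3 = 0 ⊢ deadlocked
  p4 = d.0 ⊢ —d→ p3
Q's transition system — 5 states:
  q0 = rec X. a.(b.d.0 + a.0) + (0\{a} + (0 + 0) + a.a.0) + b.X ⊢ —a→ q1, —a→ q2, —b→ q0
  q1 = a.0 ⊢ —a→ q3
  q2 = b.d.0 + a.0 ⊢ —a→ q3, —b→ q4
  q3 = 0 ⊢ deadlocked
  q4 = d.0 ⊢ —d→ q3
Bisimilarity quotient blocks:
  B0 = {p0}
  B1 = {p2}
  B2 = {p4, q4}
  B3 = {p3, q3}
  B4 = {p1, q1}
  B5 = {q0}
  B6 = {q2}
p0 ∈ B0, q0 ∈ B5 → different blocks

P ≁ Q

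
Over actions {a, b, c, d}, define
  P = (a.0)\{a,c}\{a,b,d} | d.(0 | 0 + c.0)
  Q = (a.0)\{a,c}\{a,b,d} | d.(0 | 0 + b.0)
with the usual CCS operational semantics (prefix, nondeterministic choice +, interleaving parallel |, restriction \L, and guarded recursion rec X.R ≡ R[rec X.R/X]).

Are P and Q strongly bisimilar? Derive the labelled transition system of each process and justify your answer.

Reachable graph of P (3 states):
  u0 = (a.0)\{a,c}\{a,b,d} | d.(0 | 0 + c.0) → =d=> u1
  u1 = (a.0)\{a,c}\{a,b,d} | (0 | 0 + c.0) → =c=> u2
  u2 = (a.0)\{a,c}\{a,b,d} | 0 → ∅
Reachable graph of Q (3 states):
  v0 = (a.0)\{a,c}\{a,b,d} | d.(0 | 0 + b.0) → =d=> v1
  v1 = (a.0)\{a,c}\{a,b,d} | (0 | 0 + b.0) → =b=> v2
  v2 = (a.0)\{a,c}\{a,b,d} | 0 → ∅
Bisimilarity quotient blocks:
  B0 = {u0}
  B1 = {u1}
  B2 = {u2, v2}
  B3 = {v0}
  B4 = {v1}
u0 ∈ B0, v0 ∈ B3 → different blocks

P ≁ Q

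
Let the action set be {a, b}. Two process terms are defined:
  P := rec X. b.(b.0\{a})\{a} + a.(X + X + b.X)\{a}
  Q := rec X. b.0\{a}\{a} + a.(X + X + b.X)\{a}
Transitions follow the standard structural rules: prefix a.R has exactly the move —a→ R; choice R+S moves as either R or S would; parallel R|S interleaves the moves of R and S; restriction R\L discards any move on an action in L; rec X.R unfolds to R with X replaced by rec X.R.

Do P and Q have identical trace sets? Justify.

traces(P) ≠ traces(Q) — witness ⟨bb⟩

LTS(P): 7 reachable states
  m0 = rec X. b.(b.0\{a})\{a} + a.(X + X + b.X)\{a} | —a→ m1, —b→ m2
  m1 = ((rec X. b.(b.0\{a})\{a} + a.(X + X + b.X)\{a}) + (rec X. b.(b.0\{a})\{a} + a.(X + X + b.X)\{a}) + b.(rec X. b.(b.0\{a})\{a} + a.(X + X + b.X)\{a}))\{a} | —b→ m3, —b→ m4
  m2 = (b.0\{a})\{a} | —b→ m5
  m3 = (b.0\{a})\{a}\{a} | —b→ m6
  m4 = (rec X. b.(b.0\{a})\{a} + a.(X + X + b.X)\{a})\{a} | —b→ m3
  m5 = 0\{a}\{a} | ∅
  m6 = 0\{a}\{a}\{a} | ∅
LTS(Q): 5 reachable states
  n0 = rec X. b.0\{a}\{a} + a.(X + X + b.X)\{a} | —a→ n1, —b→ n2
  n1 = ((rec X. b.0\{a}\{a} + a.(X + X + b.X)\{a}) + (rec X. b.0\{a}\{a} + a.(X + X + b.X)\{a}) + b.(rec X. b.0\{a}\{a} + a.(X + X + b.X)\{a}))\{a} | —b→ n3, —b→ n4
  n2 = 0\{a}\{a} | ∅
  n3 = (rec X. b.0\{a}\{a} + a.(X + X + b.X)\{a})\{a} | —b→ n4
  n4 = 0\{a}\{a}\{a} | ∅
Run σ = ⟨bb⟩ on P: start {m0}
  [1] b ⇒ {m2}
  [2] b ⇒ {m5}
  P completes σ.
Run σ = ⟨bb⟩ on Q: start {n0}
  [1] b ⇒ {n2}
  [2] b ⇒ ∅ (Q stuck)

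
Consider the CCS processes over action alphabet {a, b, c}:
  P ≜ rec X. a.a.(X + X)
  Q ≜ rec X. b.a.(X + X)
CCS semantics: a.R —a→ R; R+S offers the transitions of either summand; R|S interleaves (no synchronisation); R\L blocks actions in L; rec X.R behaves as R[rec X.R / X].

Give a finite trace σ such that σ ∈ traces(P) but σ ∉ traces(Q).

a

LTS(P): 3 reachable states
  p0 = rec X. a.a.(X + X) | —a→ p1
  p1 = a.((rec X. a.a.(X + X)) + (rec X. a.a.(X + X))) | —a→ p2
  p2 = (rec X. a.a.(X + X)) + (rec X. a.a.(X + X)) | —a→ p1
LTS(Q): 3 reachable states
  q0 = rec X. b.a.(X + X) | —b→ q1
  q1 = a.((rec X. b.a.(X + X)) + (rec X. b.a.(X + X))) | —a→ q2
  q2 = (rec X. b.a.(X + X)) + (rec X. b.a.(X + X)) | —b→ q1
Trace ⟨a⟩ through P, begin at {p0}:
  after a @ step 1: {p1}
  P completes σ.
Trace ⟨a⟩ through Q, begin at {q0}:
  after a @ step 1: ∅ (Q stuck)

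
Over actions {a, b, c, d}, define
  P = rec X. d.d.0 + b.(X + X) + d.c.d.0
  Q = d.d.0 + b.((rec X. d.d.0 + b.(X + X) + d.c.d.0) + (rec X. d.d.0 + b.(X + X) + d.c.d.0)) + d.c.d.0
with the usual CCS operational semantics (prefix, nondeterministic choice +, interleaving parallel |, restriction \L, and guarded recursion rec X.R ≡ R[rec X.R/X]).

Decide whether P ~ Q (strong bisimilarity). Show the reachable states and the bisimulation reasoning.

P ~ Q

LTS(P): 5 reachable states
  u0 = rec X. d.d.0 + b.(X + X) + d.c.d.0 has moves --b--▸ u1, --d--▸ u2, --d--▸ u3
  u1 = (rec X. d.d.0 + b.(X + X) + d.c.d.0) + (rec X. d.d.0 + b.(X + X) + d.c.d.0) has moves --b--▸ u1, --d--▸ u2, --d--▸ u3
  u2 = c.d.0 has moves --c--▸ u3
  u3 = d.0 has moves --d--▸ u4
  u4 = 0 has moves ∅
LTS(Q): 5 reachable states
  v0 = d.d.0 + b.((rec X. d.d.0 + b.(X + X) + d.c.d.0) + (rec X. d.d.0 + b.(X + X) + d.c.d.0)) + d.c.d.0 has moves --b--▸ v1, --d--▸ v2, --d--▸ v3
  v1 = (rec X. d.d.0 + b.(X + X) + d.c.d.0) + (rec X. d.d.0 + b.(X + X) + d.c.d.0) has moves --b--▸ v1, --d--▸ v2, --d--▸ v3
  v2 = c.d.0 has moves --c--▸ v3
  v3 = d.0 has moves --d--▸ v4
  v4 = 0 has moves ∅
Coarsest stable partition (strong bisimilarity classes):
  B0 = {u0, u1, v0, v1}
  B1 = {u2, v2}
  B2 = {u3, v3}
  B3 = {u4, v4}
u0 ∈ B0, v0 ∈ B0 → same block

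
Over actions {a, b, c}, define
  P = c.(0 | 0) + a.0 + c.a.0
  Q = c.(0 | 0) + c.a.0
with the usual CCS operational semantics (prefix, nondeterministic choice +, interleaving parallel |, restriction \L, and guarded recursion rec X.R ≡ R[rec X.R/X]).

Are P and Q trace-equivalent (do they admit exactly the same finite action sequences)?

Reachable graph of P (4 states):
  s0 = c.(0 | 0) + a.0 + c.a.0 :: =a=> s1, =c=> s2, =c=> s3
  s1 = 0 :: stopped
  s2 = 0 | 0 :: stopped
  s3 = a.0 :: =a=> s1
Reachable graph of Q (4 states):
  t0 = c.(0 | 0) + c.a.0 :: =c=> t1, =c=> t2
  t1 = 0 | 0 :: stopped
  t2 = a.0 :: =a=> t3
  t3 = 0 :: stopped
Trace ⟨a⟩ through P, begin at {s0}:
  [1] a ⇒ {s1}
  ✓ P
Trace ⟨a⟩ through Q, begin at {t0}:
  [1] a ⇒ ∅ (Q stuck)

trace-distinct — witness ⟨a⟩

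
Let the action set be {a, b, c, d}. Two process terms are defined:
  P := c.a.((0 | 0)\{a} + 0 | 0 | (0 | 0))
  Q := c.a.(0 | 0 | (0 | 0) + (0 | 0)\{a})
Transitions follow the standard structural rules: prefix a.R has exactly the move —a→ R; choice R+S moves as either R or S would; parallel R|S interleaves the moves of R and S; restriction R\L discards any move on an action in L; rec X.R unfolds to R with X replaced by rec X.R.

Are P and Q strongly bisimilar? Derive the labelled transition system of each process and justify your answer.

bisimilar

Reachable graph of P (3 states):
  p0 = c.a.((0 | 0)\{a} + 0 | 0 | (0 | 0)) → —c→ p1
  p1 = a.((0 | 0)\{a} + 0 | 0 | (0 | 0)) → —a→ p2
  p2 = (0 | 0)\{a} + 0 | 0 | (0 | 0) → deadlocked
Reachable graph of Q (3 states):
  q0 = c.a.(0 | 0 | (0 | 0) + (0 | 0)\{a}) → —c→ q1
  q1 = a.(0 | 0 | (0 | 0) + (0 | 0)\{a}) → —a→ q2
  q2 = 0 | 0 | (0 | 0) + (0 | 0)\{a} → deadlocked
Coarsest stable partition (strong bisimilarity classes):
  B0 = {p0, q0}
  B1 = {p1, q1}
  B2 = {p2, q2}
p0 ∈ B0, q0 ∈ B0 → same block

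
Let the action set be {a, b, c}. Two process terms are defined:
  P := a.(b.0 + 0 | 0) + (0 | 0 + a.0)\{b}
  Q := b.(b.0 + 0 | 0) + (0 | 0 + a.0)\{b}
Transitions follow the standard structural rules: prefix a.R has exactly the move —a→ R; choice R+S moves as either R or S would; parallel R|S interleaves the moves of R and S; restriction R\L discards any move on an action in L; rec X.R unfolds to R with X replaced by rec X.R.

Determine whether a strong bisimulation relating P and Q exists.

Reachable graph of P (4 states):
  p0 = a.(b.0 + 0 | 0) + (0 | 0 + a.0)\{b} | =a=> p1, =a=> p2
  p1 = 0\{b} | ∅
  p2 = b.0 + 0 | 0 | =b=> p3
  p3 = 0 | ∅
Reachable graph of Q (4 states):
  q0 = b.(b.0 + 0 | 0) + (0 | 0 + a.0)\{b} | =a=> q1, =b=> q2
  q1 = 0\{b} | ∅
  q2 = b.0 + 0 | 0 | =b=> q3
  q3 = 0 | ∅
Partition-refinement fixed point:
  B0 = {p0}
  B1 = {p2, q2}
  B2 = {p1, p3, q1, q3}
  B3 = {q0}
p0 ∈ B0, q0 ∈ B3 → different blocks

P ≁ Q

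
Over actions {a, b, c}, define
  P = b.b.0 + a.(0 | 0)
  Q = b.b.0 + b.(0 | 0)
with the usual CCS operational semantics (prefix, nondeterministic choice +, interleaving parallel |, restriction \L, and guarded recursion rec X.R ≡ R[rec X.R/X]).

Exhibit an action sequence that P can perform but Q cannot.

a

P's transition system — 4 states:
  p0 = b.b.0 + a.(0 | 0) has moves --a--▸ p1, --b--▸ p2
  p1 = 0 | 0 has moves ·
  p2 = b.0 has moves --b--▸ p3
  p3 = 0 has moves ·
Q's transition system — 4 states:
  q0 = b.b.0 + b.(0 | 0) has moves --b--▸ q1, --b--▸ q2
  q1 = 0 | 0 has moves ·
  q2 = b.0 has moves --b--▸ q3
  q3 = 0 has moves ·
Run σ = ⟨a⟩ on P: start {p0}
  after a @ step 1: {p1}
  ✓ P
Run σ = ⟨a⟩ on Q: start {q0}
  after a @ step 1: no successor for Q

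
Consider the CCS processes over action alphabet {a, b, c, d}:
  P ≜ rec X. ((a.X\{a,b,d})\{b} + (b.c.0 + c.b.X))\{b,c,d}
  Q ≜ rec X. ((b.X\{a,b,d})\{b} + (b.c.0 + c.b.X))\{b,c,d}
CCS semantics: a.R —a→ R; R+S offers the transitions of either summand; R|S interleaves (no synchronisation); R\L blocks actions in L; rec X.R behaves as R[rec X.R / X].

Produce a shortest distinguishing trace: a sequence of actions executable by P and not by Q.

a

P's transition system — 2 states:
  m0 = rec X. ((a.X\{a,b,d})\{b} + (b.c.0 + c.b.X))\{b,c,d} ⊢ -a-> m1
  m1 = (rec X. ((a.X\{a,b,d})\{b} + (b.c.0 + c.b.X))\{b,c,d})\{a,b,d}\{b}\{b,c,d} ⊢ ·
Q's transition system — 1 states:
  n0 = rec X. ((b.X\{a,b,d})\{b} + (b.c.0 + c.b.X))\{b,c,d} ⊢ ·
Executing a from P (initial set {m0}):
  [1] a ⇒ {m1}
  — P admits the full trace.
Executing a from Q (initial set {n0}):
  [1] a ⇒ ∅ (Q stuck)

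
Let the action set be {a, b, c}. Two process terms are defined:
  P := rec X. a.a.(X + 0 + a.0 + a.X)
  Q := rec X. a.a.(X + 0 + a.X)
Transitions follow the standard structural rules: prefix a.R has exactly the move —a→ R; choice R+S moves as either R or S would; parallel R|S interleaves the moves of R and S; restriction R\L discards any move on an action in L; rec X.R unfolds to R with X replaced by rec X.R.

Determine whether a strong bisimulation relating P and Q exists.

NO

P's transition system — 4 states:
  u0 = rec X. a.a.(X + 0 + a.0 + a.X) ⊢ =a=> u1
  u1 = a.((rec X. a.a.(X + 0 + a.0 + a.X)) + 0 + a.0 + a.(rec X. a.a.(X + 0 + a.0 + a.X))) ⊢ =a=> u2
  u2 = (rec X. a.a.(X + 0 + a.0 + a.X)) + 0 + a.0 + a.(rec X. a.a.(X + 0 + a.0 + a.X)) ⊢ =a=> u0, =a=> u1, =a=> u3
  u3 = 0 ⊢ ∅
Q's transition system — 3 states:
  v0 = rec X. a.a.(X + 0 + a.X) ⊢ =a=> v1
  v1 = a.((rec X. a.a.(X + 0 + a.X)) + 0 + a.(rec X. a.a.(X + 0 + a.X))) ⊢ =a=> v2
  v2 = (rec X. a.a.(X + 0 + a.X)) + 0 + a.(rec X. a.a.(X + 0 + a.X)) ⊢ =a=> v0, =a=> v1
Partition-refinement fixed point:
  B0 = {u0}
  B1 = {u1}
  B2 = {u2}
  B3 = {u3}
  B4 = {v0, v1, v2}
u0 ∈ B0, v0 ∈ B4 → different blocks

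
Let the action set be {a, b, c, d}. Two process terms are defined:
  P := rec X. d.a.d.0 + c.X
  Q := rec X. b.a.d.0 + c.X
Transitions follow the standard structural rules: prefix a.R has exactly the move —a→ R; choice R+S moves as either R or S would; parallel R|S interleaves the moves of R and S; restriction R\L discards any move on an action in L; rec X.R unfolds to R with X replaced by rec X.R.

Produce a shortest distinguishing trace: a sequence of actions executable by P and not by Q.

Reachable graph of P (4 states):
  p0 = rec X. d.a.d.0 + c.X has moves =c=> p0, =d=> p1
  p1 = a.d.0 has moves =a=> p2
  p2 = d.0 has moves =d=> p3
  p3 = 0 has moves (no moves)
Reachable graph of Q (4 states):
  q0 = rec X. b.a.d.0 + c.X has moves =b=> q1, =c=> q0
  q1 = a.d.0 has moves =a=> q2
  q2 = d.0 has moves =d=> q3
  q3 = 0 has moves (no moves)
Run σ = ⟨d⟩ on P: start {p0}
  step 1 (d): {p1}
  ✓ P
Run σ = ⟨d⟩ on Q: start {q0}
  step 1 (d): no successor for Q

d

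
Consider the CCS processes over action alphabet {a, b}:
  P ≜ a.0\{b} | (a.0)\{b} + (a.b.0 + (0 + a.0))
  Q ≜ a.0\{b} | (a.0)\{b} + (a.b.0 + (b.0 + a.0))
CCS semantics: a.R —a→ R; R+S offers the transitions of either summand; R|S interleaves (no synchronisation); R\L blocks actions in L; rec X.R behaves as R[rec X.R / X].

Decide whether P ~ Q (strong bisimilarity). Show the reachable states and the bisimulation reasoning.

not bisimilar

Reachable graph of P (6 states):
  m0 = a.0\{b} | (a.0)\{b} + (a.b.0 + (0 + a.0)) has moves --a--▸ m1, --a--▸ m2, --a--▸ m3, --a--▸ m4
  m1 = 0 has moves stopped
  m2 = 0\{b} | (a.0)\{b} has moves --a--▸ m5
  m3 = a.0\{b} | 0\{b} has moves --a--▸ m5
  m4 = b.0 has moves --b--▸ m1
  m5 = 0\{b} | 0\{b} has moves stopped
Reachable graph of Q (6 states):
  n0 = a.0\{b} | (a.0)\{b} + (a.b.0 + (b.0 + a.0)) has moves --a--▸ n1, --a--▸ n2, --a--▸ n3, --a--▸ n4, --b--▸ n1
  n1 = 0 has moves stopped
  n2 = 0\{b} | (a.0)\{b} has moves --a--▸ n5
  n3 = a.0\{b} | 0\{b} has moves --a--▸ n5
  n4 = b.0 has moves --b--▸ n1
  n5 = 0\{b} | 0\{b} has moves stopped
Bisimilarity quotient blocks:
  B0 = {m0}
  B1 = {m1, m5, n1, n5}
  B2 = {m4, n4}
  B3 = {m2, m3, n2, n3}
  B4 = {n0}
m0 ∈ B0, n0 ∈ B4 → different blocks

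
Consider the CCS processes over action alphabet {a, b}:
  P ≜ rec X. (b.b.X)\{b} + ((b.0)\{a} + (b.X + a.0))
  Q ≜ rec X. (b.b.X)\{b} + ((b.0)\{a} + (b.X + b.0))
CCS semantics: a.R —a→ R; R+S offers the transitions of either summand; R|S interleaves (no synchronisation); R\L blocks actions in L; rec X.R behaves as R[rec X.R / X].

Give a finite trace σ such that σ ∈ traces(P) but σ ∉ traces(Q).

Reachable graph of P (3 states):
  m0 = rec X. (b.b.X)\{b} + ((b.0)\{a} + (b.X + a.0)) :: --a--▸ m1, --b--▸ m0, --b--▸ m2
  m1 = 0 :: stopped
  m2 = 0\{a} :: stopped
Reachable graph of Q (3 states):
  n0 = rec X. (b.b.X)\{b} + ((b.0)\{a} + (b.X + b.0)) :: --b--▸ n0, --b--▸ n1, --b--▸ n2
  n1 = 0 :: stopped
  n2 = 0\{a} :: stopped
Run σ = ⟨a⟩ on P: start {m0}
  step 1 (a): {m1}
  — P admits the full trace.
Run σ = ⟨a⟩ on Q: start {n0}
  step 1 (a): ∅ (Q stuck)

a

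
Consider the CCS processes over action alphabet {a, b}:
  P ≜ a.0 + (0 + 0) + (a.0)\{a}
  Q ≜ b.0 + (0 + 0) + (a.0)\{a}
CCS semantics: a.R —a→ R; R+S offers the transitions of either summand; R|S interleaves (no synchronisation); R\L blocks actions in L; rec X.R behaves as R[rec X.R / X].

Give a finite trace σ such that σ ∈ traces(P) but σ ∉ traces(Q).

P's transition system — 2 states:
  m0 = a.0 + (0 + 0) + (a.0)\{a} → --a--▸ m1
  m1 = 0 → stopped
Q's transition system — 2 states:
  n0 = b.0 + (0 + 0) + (a.0)\{a} → --b--▸ n1
  n1 = 0 → stopped
Trace ⟨a⟩ through P, begin at {m0}:
  [1] a ⇒ {m1}
  — P admits the full trace.
Trace ⟨a⟩ through Q, begin at {n0}:
  [1] a ⇒ ∅  — Q cannot continue

a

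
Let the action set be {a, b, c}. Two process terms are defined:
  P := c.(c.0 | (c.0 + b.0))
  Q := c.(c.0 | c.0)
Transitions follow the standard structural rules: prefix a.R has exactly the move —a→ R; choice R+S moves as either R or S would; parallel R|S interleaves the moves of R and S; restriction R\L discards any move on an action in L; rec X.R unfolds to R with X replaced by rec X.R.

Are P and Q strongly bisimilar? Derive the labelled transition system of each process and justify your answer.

P ≁ Q

Reachable graph of P (5 states):
  s0 = c.(c.0 | (c.0 + b.0)) | --c--▸ s1
  s1 = c.0 | (c.0 + b.0) | --b--▸ s2, --c--▸ s2, --c--▸ s3
  s2 = c.0 | 0 | --c--▸ s4
  s3 = 0 | (c.0 + b.0) | --b--▸ s4, --c--▸ s4
  s4 = 0 | 0 | deadlocked
Reachable graph of Q (5 states):
  t0 = c.(c.0 | c.0) | --c--▸ t1
  t1 = c.0 | c.0 | --c--▸ t2, --c--▸ t3
  t2 = 0 | c.0 | --c--▸ t4
  t3 = c.0 | 0 | --c--▸ t4
  t4 = 0 | 0 | deadlocked
Partition-refinement fixed point:
  B0 = {s0}
  B1 = {s1}
  B2 = {s3}
  B3 = {s4, t4}
  B4 = {s2, t2, t3}
  B5 = {t0}
  B6 = {t1}
s0 ∈ B0, t0 ∈ B5 → different blocks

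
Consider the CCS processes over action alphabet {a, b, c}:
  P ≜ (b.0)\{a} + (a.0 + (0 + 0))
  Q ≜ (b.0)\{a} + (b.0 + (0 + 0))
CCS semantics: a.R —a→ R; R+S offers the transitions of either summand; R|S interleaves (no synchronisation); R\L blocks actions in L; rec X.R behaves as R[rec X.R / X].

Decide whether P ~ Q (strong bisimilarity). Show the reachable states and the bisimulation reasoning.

not bisimilar

P's transition system — 3 states:
  m0 = (b.0)\{a} + (a.0 + (0 + 0)) has moves ··a··> m1, ··b··> m2
  m1 = 0 has moves (no moves)
  m2 = 0\{a} has moves (no moves)
Q's transition system — 3 states:
  n0 = (b.0)\{a} + (b.0 + (0 + 0)) has moves ··b··> n1, ··b··> n2
  n1 = 0 has moves (no moves)
  n2 = 0\{a} has moves (no moves)
Bisimilarity quotient blocks:
  B0 = {m0}
  B1 = {m1, m2, n1, n2}
  B2 = {n0}
m0 ∈ B0, n0 ∈ B2 → different blocks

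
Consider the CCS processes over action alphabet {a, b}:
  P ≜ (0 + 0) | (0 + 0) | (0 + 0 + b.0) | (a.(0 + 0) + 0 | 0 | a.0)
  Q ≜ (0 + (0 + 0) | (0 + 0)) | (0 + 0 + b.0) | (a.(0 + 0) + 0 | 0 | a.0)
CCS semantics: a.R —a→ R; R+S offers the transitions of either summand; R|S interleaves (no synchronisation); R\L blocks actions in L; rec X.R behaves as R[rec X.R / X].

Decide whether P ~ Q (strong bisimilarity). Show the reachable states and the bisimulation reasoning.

bisimilar

P's transition system — 6 states:
  s0 = (0 + 0) | (0 + 0) | (0 + 0 + b.0) | (a.(0 + 0) + 0 | 0 | a.0) has moves —a→ s1, —a→ s2, —b→ s3
  s1 = (0 + 0) | (0 + 0) | (0 + 0 + b.0) | (0 + 0) has moves —b→ s4
  s2 = (0 + 0) | (0 + 0) | (0 + 0 + b.0) | (0 | 0 | 0) has moves —b→ s5
  s3 = (0 + 0) | (0 + 0) | 0 | (a.(0 + 0) + 0 | 0 | a.0) has moves —a→ s4, —a→ s5
  s4 = (0 + 0) | (0 + 0) | 0 | (0 + 0) has moves deadlocked
  s5 = (0 + 0) | (0 + 0) | 0 | (0 | 0 | 0) has moves deadlocked
Q's transition system — 6 states:
  t0 = (0 + (0 + 0) | (0 + 0)) | (0 + 0 + b.0) | (a.(0 + 0) + 0 | 0 | a.0) has moves —a→ t1, —a→ t2, —b→ t3
  t1 = (0 + (0 + 0) | (0 + 0)) | (0 + 0 + b.0) | (0 + 0) has moves —b→ t4
  t2 = (0 + (0 + 0) | (0 + 0)) | (0 + 0 + b.0) | (0 | 0 | 0) has moves —b→ t5
  t3 = (0 + (0 + 0) | (0 + 0)) | 0 | (a.(0 + 0) + 0 | 0 | a.0) has moves —a→ t4, —a→ t5
  t4 = (0 + (0 + 0) | (0 + 0)) | 0 | (0 + 0) has moves deadlocked
  t5 = (0 + (0 + 0) | (0 + 0)) | 0 | (0 | 0 | 0) has moves deadlocked
Partition-refinement fixed point:
  B0 = {s0, t0}
  B1 = {s3, t3}
  B2 = {s4, s5, t4, t5}
  B3 = {s1, s2, t1, t2}
s0 ∈ B0, t0 ∈ B0 → same block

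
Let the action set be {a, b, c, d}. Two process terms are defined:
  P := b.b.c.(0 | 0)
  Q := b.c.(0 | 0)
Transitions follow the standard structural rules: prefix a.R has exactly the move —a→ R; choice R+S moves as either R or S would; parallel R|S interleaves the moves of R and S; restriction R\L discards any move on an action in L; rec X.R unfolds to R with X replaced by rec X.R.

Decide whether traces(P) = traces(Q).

traces(P) ≠ traces(Q) — witness ⟨bb⟩

LTS(P): 4 reachable states
  m0 = b.b.c.(0 | 0) :: --b--▸ m1
  m1 = b.c.(0 | 0) :: --b--▸ m2
  m2 = c.(0 | 0) :: --c--▸ m3
  m3 = 0 | 0 :: ·
LTS(Q): 3 reachable states
  n0 = b.c.(0 | 0) :: --b--▸ n1
  n1 = c.(0 | 0) :: --c--▸ n2
  n2 = 0 | 0 :: ·
Trace ⟨bb⟩ through P, begin at {m0}:
  after b @ step 1: {m1}
  after b @ step 2: {m2}
  P completes σ.
Trace ⟨bb⟩ through Q, begin at {n0}:
  after b @ step 1: {n1}
  after b @ step 2: no successor for Q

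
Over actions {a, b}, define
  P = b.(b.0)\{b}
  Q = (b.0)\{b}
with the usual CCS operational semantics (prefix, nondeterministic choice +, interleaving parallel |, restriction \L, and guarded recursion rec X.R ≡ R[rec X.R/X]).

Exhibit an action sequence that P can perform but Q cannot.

P's transition system — 2 states:
  p0 = b.(b.0)\{b} ⊢ --b--▸ p1
  p1 = (b.0)\{b} ⊢ stopped
Q's transition system — 1 states:
  q0 = (b.0)\{b} ⊢ stopped
Run σ = ⟨b⟩ on P: start {p0}
  [1] b ⇒ {p1}
  — P admits the full trace.
Run σ = ⟨b⟩ on Q: start {q0}
  [1] b ⇒ no successor for Q

b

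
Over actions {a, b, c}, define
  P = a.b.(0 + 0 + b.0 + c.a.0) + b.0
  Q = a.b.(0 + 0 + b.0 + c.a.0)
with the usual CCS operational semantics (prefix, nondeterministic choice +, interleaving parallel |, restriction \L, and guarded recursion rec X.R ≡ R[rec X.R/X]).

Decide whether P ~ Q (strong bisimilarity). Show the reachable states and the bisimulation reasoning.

P's transition system — 5 states:
  s0 = a.b.(0 + 0 + b.0 + c.a.0) + b.0 ⊢ =a=> s1, =b=> s2
  s1 = b.(0 + 0 + b.0 + c.a.0) ⊢ =b=> s3
  s2 = 0 ⊢ stopped
  s3 = 0 + 0 + b.0 + c.a.0 ⊢ =b=> s2, =c=> s4
  s4 = a.0 ⊢ =a=> s2
Q's transition system — 5 states:
  t0 = a.b.(0 + 0 + b.0 + c.a.0) ⊢ =a=> t1
  t1 = b.(0 + 0 + b.0 + c.a.0) ⊢ =b=> t2
  t2 = 0 + 0 + b.0 + c.a.0 ⊢ =b=> t3, =c=> t4
  t3 = 0 ⊢ stopped
  t4 = a.0 ⊢ =a=> t3
Partition-refinement fixed point:
  B0 = {s0}
  B1 = {s1, t1}
  B2 = {s3, t2}
  B3 = {s4, t4}
  B4 = {s2, t3}
  B5 = {t0}
s0 ∈ B0, t0 ∈ B5 → different blocks

P ≁ Q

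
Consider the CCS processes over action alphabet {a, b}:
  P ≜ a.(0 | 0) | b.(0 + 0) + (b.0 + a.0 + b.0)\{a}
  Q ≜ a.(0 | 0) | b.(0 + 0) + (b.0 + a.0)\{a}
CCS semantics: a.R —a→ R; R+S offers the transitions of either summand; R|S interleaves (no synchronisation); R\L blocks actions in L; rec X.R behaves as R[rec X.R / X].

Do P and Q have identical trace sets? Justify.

P's transition system — 5 states:
  m0 = a.(0 | 0) | b.(0 + 0) + (b.0 + a.0 + b.0)\{a} | -a-> m1, -b-> m2, -b-> m3
  m1 = 0 | 0 | b.(0 + 0) | -b-> m4
  m2 = 0\{a} | stopped
  m3 = a.(0 | 0) | (0 + 0) | -a-> m4
  m4 = 0 | 0 | (0 + 0) | stopped
Q's transition system — 5 states:
  n0 = a.(0 | 0) | b.(0 + 0) + (b.0 + a.0)\{a} | -a-> n1, -b-> n2, -b-> n3
  n1 = 0 | 0 | b.(0 + 0) | -b-> n4
  n2 = 0\{a} | stopped
  n3 = a.(0 | 0) | (0 + 0) | -a-> n4
  n4 = 0 | 0 | (0 + 0) | stopped
Partition-refinement fixed point:
  B0 = {m0, n0}
  B1 = {m2, m4, n2, n4}
  B2 = {m3, n3}
  B3 = {m1, n1}
m0 ∈ B0, n0 ∈ B0 → same block
Bisimilar ⇒ trace-equivalent.

trace-equivalent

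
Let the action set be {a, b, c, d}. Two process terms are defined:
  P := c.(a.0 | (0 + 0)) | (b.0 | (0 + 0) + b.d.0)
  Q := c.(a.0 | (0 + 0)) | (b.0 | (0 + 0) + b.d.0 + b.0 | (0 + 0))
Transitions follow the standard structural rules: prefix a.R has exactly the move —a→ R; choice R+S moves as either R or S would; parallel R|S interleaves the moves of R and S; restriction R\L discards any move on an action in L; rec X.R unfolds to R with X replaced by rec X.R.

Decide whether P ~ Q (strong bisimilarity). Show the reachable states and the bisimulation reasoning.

P ~ Q

P's transition system — 12 states:
  s0 = c.(a.0 | (0 + 0)) | (b.0 | (0 + 0) + b.d.0) | -b-> s1, -b-> s2, -c-> s3
  s1 = c.(a.0 | (0 + 0)) | (0 | (0 + 0)) | -c-> s4
  s2 = c.(a.0 | (0 + 0)) | d.0 | -c-> s5, -d-> s6
  s3 = a.0 | (0 + 0) | (b.0 | (0 + 0) + b.d.0) | -a-> s7, -b-> s4, -b-> s5
  s4 = a.0 | (0 + 0) | (0 | (0 + 0)) | -a-> s8
  s5 = a.0 | (0 + 0) | d.0 | -a-> s9, -d-> s10
  s6 = c.(a.0 | (0 + 0)) | 0 | -c-> s10
  s7 = 0 | (0 + 0) | (b.0 | (0 + 0) + b.d.0) | -b-> s8, -b-> s9
  s8 = 0 | (0 + 0) | (0 | (0 + 0)) | stopped
  s9 = 0 | (0 + 0) | d.0 | -d-> s11
  s10 = a.0 | (0 + 0) | 0 | -a-> s11
  s11 = 0 | (0 + 0) | 0 | stopped
Q's transition system — 12 states:
  t0 = c.(a.0 | (0 + 0)) | (b.0 | (0 + 0) + b.d.0 + b.0 | (0 + 0)) | -b-> t1, -b-> t2, -c-> t3
  t1 = c.(a.0 | (0 + 0)) | (0 | (0 + 0)) | -c-> t4
  t2 = c.(a.0 | (0 + 0)) | d.0 | -c-> t5, -d-> t6
  t3 = a.0 | (0 + 0) | (b.0 | (0 + 0) + b.d.0 + b.0 | (0 + 0)) | -a-> t7, -b-> t4, -b-> t5
  t4 = a.0 | (0 + 0) | (0 | (0 + 0)) | -a-> t8
  t5 = a.0 | (0 + 0) | d.0 | -a-> t9, -d-> t10
  t6 = c.(a.0 | (0 + 0)) | 0 | -c-> t10
  t7 = 0 | (0 + 0) | (b.0 | (0 + 0) + b.d.0 + b.0 | (0 + 0)) | -b-> t8, -b-> t9
  t8 = 0 | (0 + 0) | (0 | (0 + 0)) | stopped
  t9 = 0 | (0 + 0) | d.0 | -d-> t11
  t10 = a.0 | (0 + 0) | 0 | -a-> t11
  t11 = 0 | (0 + 0) | 0 | stopped
Partition-refinement fixed point:
  B0 = {s0, t0}
  B1 = {s2, t2}
  B2 = {s5, t5}
  B3 = {s9, t9}
  B4 = {s11, s8, t11, t8}
  B5 = {s10, s4, t10, t4}
  B6 = {s1, s6, t1, t6}
  B7 = {s3, t3}
  B8 = {s7, t7}
s0 ∈ B0, t0 ∈ B0 → same block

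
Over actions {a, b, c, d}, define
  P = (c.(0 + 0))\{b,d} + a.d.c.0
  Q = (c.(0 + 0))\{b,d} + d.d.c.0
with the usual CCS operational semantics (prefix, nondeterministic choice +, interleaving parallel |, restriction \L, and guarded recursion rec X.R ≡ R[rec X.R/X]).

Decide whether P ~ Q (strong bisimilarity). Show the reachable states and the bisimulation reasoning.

LTS(P): 5 reachable states
  p0 = (c.(0 + 0))\{b,d} + a.d.c.0 → --a--▸ p1, --c--▸ p2
  p1 = d.c.0 → --d--▸ p3
  p2 = (0 + 0)\{b,d} → stopped
  p3 = c.0 → --c--▸ p4
  p4 = 0 → stopped
LTS(Q): 5 reachable states
  q0 = (c.(0 + 0))\{b,d} + d.d.c.0 → --c--▸ q1, --d--▸ q2
  q1 = (0 + 0)\{b,d} → stopped
  q2 = d.c.0 → --d--▸ q3
  q3 = c.0 → --c--▸ q4
  q4 = 0 → stopped
Bisimilarity quotient blocks:
  B0 = {p0}
  B1 = {p1, q2}
  B2 = {p3, q3}
  B3 = {p2, p4, q1, q4}
  B4 = {q0}
p0 ∈ B0, q0 ∈ B4 → different blocks

NO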